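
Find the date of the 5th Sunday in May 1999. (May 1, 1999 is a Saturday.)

May 1999 begins on a Saturday, so the first Sunday is May 2 (1 day later).
The 5th Sunday is 4 weeks later: 2 + 28 = 30.

30 May 1999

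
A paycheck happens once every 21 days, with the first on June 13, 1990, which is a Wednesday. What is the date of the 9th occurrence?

November 28, 1990

The 9th occurrence is 8 intervals after the first: 8 × 21 = 168 days after June 13, 1990.
June has 30 days — 17 days to the end of June leaves 151.
July has 31 days (120 left).
August has 31 days (89 left).
September has 30 days (59 left).
October has 31 days (28 left).
28 days into November → November 28, 1990.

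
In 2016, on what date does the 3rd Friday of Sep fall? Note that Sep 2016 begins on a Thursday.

Sep 16, 2016

Sep 2016 begins on a Thursday, so the first Friday is Sep 2 (1 day later).
The 3rd Friday is 2 weeks later: 2 + 14 = 16.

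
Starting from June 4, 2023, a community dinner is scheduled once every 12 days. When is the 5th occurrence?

The 5th occurrence is 4 intervals after the first: 4 × 12 = 48 days after June 4, 2023.
June has 30 days — 26 days to the end of June leaves 22.
22 days into July → July 22, 2023.

July 22, 2023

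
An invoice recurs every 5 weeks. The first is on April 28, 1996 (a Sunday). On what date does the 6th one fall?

The 6th occurrence is 5 intervals after the first: 5 × 35 = 175 days after April 28, 1996.
April has 30 days — 2 days to the end of April leaves 173.
May has 31 days (142 left).
June has 30 days (112 left).
July has 31 days (81 left).
August has 31 days (50 left).
September has 30 days (20 left).
20 days into October → October 20, 1996.

October 20, 1996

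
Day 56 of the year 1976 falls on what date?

1976-02-25

January has 31 days (56 − 31 = 25 remain).
25 into February → February 25.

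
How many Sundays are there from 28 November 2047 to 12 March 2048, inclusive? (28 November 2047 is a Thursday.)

15

28 November 2047 is a Thursday; the first Sunday on or after it is 1 December 2047 (3 days later).
From 1 December 2047 to 12 March 2048: 30 + 31 + 29 + 12 = 102 days (rest of December, January, February, March).
102 ÷ 7 = 14 full weeks with remainder 4, so 14 more Sundays after the first → 15.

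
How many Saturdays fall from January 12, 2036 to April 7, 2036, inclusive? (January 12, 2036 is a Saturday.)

13

January 12, 2036 is a Saturday; the first Saturday on or after it is January 12, 2036.
From January 12, 2036 to April 7, 2036: 19 + 29 + 31 + 7 = 86 days (rest of January, February, March, April).
86 ÷ 7 = 12 full weeks with remainder 2, so 12 more Saturdays after the first → 13.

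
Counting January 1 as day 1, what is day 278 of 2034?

5 October 2034

January has 31 days (278 − 31 = 247 remain).
February has 28 days (247 − 28 = 219 remain).
March has 31 days (219 − 31 = 188 remain).
April has 30 days (188 − 30 = 158 remain).
May has 31 days (158 − 31 = 127 remain).
June has 30 days (127 − 30 = 97 remain).
July has 31 days (97 − 31 = 66 remain).
August has 31 days (66 − 31 = 35 remain).
September has 30 days (35 − 30 = 5 remain).
5 into October → October 5.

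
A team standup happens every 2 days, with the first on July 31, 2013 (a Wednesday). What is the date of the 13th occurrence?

The 13th occurrence is 12 intervals after the first: 12 × 2 = 24 days after July 31, 2013.
July has 31 days — 0 days to the end of July leaves 24.
24 days into August → August 24, 2013.

August 24, 2013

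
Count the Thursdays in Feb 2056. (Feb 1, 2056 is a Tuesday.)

4

Feb 1, 2056 is a Tuesday; the first Thursday on or after it is Feb 3, 2056 (2 days later).
From Feb 3, 2056 to Feb 29, 2056 is 29 − 3 = 26 days.
26 ÷ 7 = 3 full weeks with remainder 5, so 3 more Thursdays after the first → 4.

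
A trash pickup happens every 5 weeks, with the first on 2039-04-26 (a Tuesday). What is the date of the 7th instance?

2039-11-22

The 7th occurrence is 6 intervals after the first: 6 × 35 = 210 days after 2039-04-26.
April has 30 days — 4 days to the end of April leaves 206.
May has 31 days (175 left).
June has 30 days (145 left).
July has 31 days (114 left).
August has 31 days (83 left).
September has 30 days (53 left).
October has 31 days (22 left).
22 days into November → 2039-11-22.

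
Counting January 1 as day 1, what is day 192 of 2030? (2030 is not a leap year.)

January has 31 days (192 − 31 = 161 remain).
February has 28 days (161 − 28 = 133 remain).
March has 31 days (133 − 31 = 102 remain).
April has 30 days (102 − 30 = 72 remain).
May has 31 days (72 − 31 = 41 remain).
June has 30 days (41 − 30 = 11 remain).
11 into July → July 11.

11 July 2030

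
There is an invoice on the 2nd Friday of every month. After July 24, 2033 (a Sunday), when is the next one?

July 2033 starts on a Friday; its first Friday is the 1st, so the 2nd Friday is the 8th — July 8, 2033.
That is not after July 24, 2033, so look at August 2033.
August 2033 starts on a Monday; its first Friday is the 5th, so the 2nd Friday is the 12th — August 12, 2033.

August 12, 2033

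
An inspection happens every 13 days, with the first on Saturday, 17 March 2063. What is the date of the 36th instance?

14 June 2064

The 36th occurrence is 35 intervals after the first: 35 × 13 = 455 days after 17 March 2063.
March has 31 days — 14 days to the end of March leaves 441.
From end of March to end of 2063 is 275 days (166 left).
January has 31 days (135 left).
February has 29 days (106 left).
March has 31 days (75 left).
April has 30 days (45 left).
May has 31 days (14 left).
14 days into June → 14 June 2064.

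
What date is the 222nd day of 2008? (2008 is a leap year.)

2008-08-09

January has 31 days (222 − 31 = 191 remain).
February has 29 days (191 − 29 = 162 remain).
March has 31 days (162 − 31 = 131 remain).
April has 30 days (131 − 30 = 101 remain).
May has 31 days (101 − 31 = 70 remain).
June has 30 days (70 − 30 = 40 remain).
July has 31 days (40 − 31 = 9 remain).
9 into August → August 9.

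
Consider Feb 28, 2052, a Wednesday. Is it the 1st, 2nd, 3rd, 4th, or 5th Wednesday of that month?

4th

Day 28 falls in week ⌈28/7⌉ of the month.
Days 1–7 hold the 1st Wednesday, 8–14 the 2nd, 15–21 the 3rd, 22–28 the 4th, 29–31 the 5th.
28 is in the range for the 4th.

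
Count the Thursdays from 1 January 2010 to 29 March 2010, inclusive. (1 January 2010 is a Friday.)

12

1 January 2010 is a Friday; the first Thursday on or after it is 7 January 2010 (6 days later).
From 7 January 2010 to 29 March 2010: 24 + 28 + 29 = 81 days (rest of January, February, March).
81 ÷ 7 = 11 full weeks with remainder 4, so 11 more Thursdays after the first → 12.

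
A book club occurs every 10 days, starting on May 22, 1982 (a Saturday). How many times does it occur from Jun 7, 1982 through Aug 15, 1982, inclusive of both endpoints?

Occurrences land 10·i days after May 22, 1982 for i = 0, 1, 2, …
Jun 7, 1982 is 16 days after the start; 16 ÷ 10 = 1 remainder 6; since the remainder is 6, round up to i = 2. First occurrence in the window: #3 on Jun 11, 1982 (2×10 = 20 days in).
Aug 15, 1982 is 85 days after the start; 85 ÷ 10 = 8 remainder 5. Last occurrence in the window: #9 on Aug 10, 1982.
Occurrences #3 through #9: 7 in total.

7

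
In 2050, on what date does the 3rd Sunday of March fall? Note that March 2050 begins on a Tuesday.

March 2050 begins on a Tuesday, so the first Sunday is March 6 (5 days later).
The 3rd Sunday is 2 weeks later: 6 + 14 = 20.

20 March 2050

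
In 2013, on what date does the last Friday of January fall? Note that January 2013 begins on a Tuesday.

January 2013 begins on a Tuesday, so the first Friday is January 4 (3 days later).
January 2013 has 31 days. Adding weeks: 4, 11, 18, 25 — the last one ≤ 31 is the 25th.

25 January 2013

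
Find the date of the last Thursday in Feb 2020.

Feb 27, 2020

The first Thursday of Feb 2020 is Feb 6.
Feb 2020 has 29 days. Adding weeks: 6, 13, 20, 27 — the last one ≤ 29 is the 27th.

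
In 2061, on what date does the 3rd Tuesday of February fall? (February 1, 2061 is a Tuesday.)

February 2061 begins on a Tuesday, so the first Tuesday is February 1.
The 3rd Tuesday is 2 weeks later: 1 + 14 = 15.

2061-02-15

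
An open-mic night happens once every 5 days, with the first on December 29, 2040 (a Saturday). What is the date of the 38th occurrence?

The 38th occurrence is 37 intervals after the first: 37 × 5 = 185 days after December 29, 2040.
December has 31 days — 2 days to the end of December leaves 183.
January has 31 days (152 left).
February has 28 days (124 left).
March has 31 days (93 left).
April has 30 days (63 left).
May has 31 days (32 left).
June has 30 days (2 left).
2 days into July → July 2, 2041.

July 2, 2041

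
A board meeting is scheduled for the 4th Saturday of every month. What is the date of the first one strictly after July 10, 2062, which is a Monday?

July 2062 starts on a Saturday; its first Saturday is the 1st, so the 4th Saturday is the 22nd — July 22, 2062.
July 22, 2062 is after July 10, 2062, so that is the next one.

July 22, 2062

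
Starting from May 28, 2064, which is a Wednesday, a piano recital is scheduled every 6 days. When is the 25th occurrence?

The 25th occurrence is 24 intervals after the first: 24 × 6 = 144 days after May 28, 2064.
May has 31 days — 3 days to the end of May leaves 141.
June has 30 days (111 left).
July has 31 days (80 left).
August has 31 days (49 left).
September has 30 days (19 left).
19 days into October → October 19, 2064.

October 19, 2064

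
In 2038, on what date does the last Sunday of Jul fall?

Jul 2038 begins on a Thursday, so the first Sunday is Jul 4 (3 days later).
Jul 2038 has 31 days. Adding weeks: 4, 11, 18, 25 — the last one ≤ 31 is the 25th.

Jul 25, 2038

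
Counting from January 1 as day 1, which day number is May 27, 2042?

Days in months before May: 31 + 28 + 31 + 30 = 120.
Plus 27 days into May → day 147.

147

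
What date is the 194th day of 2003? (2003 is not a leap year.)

January has 31 days (194 − 31 = 163 remain).
February has 28 days (163 − 28 = 135 remain).
March has 31 days (135 − 31 = 104 remain).
April has 30 days (104 − 30 = 74 remain).
May has 31 days (74 − 31 = 43 remain).
June has 30 days (43 − 30 = 13 remain).
13 into July → July 13.

13 July 2003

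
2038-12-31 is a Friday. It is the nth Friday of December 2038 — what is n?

5th

Day 31 falls in week ⌈31/7⌉ of the month.
Days 1–7 hold the 1st Friday, 8–14 the 2nd, 15–21 the 3rd, 22–28 the 4th, 29–31 the 5th.
31 is in the range for the 5th.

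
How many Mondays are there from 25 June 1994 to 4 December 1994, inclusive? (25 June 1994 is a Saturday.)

25 June 1994 is a Saturday; the first Monday on or after it is 27 June 1994 (2 days later).
From 27 June 1994 to 4 December 1994: 3 + 31 + 31 + 30 + 31 + 30 + 4 = 160 days (rest of June, July, August, September, October, November, December).
160 ÷ 7 = 22 full weeks with remainder 6, so 22 more Mondays after the first → 23.

23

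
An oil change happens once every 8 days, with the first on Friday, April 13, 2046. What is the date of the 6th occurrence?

The 6th occurrence is 5 intervals after the first: 5 × 8 = 40 days after April 13, 2046.
April has 30 days — 17 days to the end of April leaves 23.
23 days into May → May 23, 2046.

May 23, 2046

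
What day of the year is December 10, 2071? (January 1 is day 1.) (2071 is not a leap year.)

344

Days in months before December: 31 + 28 + 31 + 30 + 31 + 30 + 31 + 31 + 30 + 31 + 30 = 334.
Plus 10 days into December → day 344.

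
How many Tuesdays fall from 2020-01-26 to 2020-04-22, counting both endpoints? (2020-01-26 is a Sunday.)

13

2020-01-26 is a Sunday; the first Tuesday on or after it is 2020-01-28 (2 days later).
From 2020-01-28 to 2020-04-22: 3 + 29 + 31 + 22 = 85 days (rest of January, February, March, April).
85 ÷ 7 = 12 full weeks with remainder 1, so 12 more Tuesdays after the first → 13.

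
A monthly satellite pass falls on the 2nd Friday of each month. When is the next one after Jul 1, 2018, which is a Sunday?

Jul 2018 starts on a Sunday; its first Friday is the 6th, so the 2nd Friday is the 13th — Jul 13, 2018.
Jul 13, 2018 is after Jul 1, 2018, so that is the next one.

Jul 13, 2018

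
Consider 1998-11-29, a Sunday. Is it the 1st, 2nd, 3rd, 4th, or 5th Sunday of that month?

Day 29 falls in week ⌈29/7⌉ of the month.
Days 1–7 hold the 1st Sunday, 8–14 the 2nd, 15–21 the 3rd, 22–28 the 4th, 29–31 the 5th.
29 is in the range for the 5th.

5th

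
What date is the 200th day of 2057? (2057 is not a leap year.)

Jan has 31 days (200 − 31 = 169 remain).
Feb has 28 days (169 − 28 = 141 remain).
Mar has 31 days (141 − 31 = 110 remain).
Apr has 30 days (110 − 30 = 80 remain).
May has 31 days (80 − 31 = 49 remain).
Jun has 30 days (49 − 30 = 19 remain).
19 into Jul → Jul 19.

Jul 19, 2057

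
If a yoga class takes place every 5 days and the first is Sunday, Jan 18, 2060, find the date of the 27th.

May 27, 2060

The 27th occurrence is 26 intervals after the first: 26 × 5 = 130 days after Jan 18, 2060.
Jan has 31 days — 13 days to the end of Jan leaves 117.
Feb has 29 days (88 left).
Mar has 31 days (57 left).
Apr has 30 days (27 left).
27 days into May → May 27, 2060.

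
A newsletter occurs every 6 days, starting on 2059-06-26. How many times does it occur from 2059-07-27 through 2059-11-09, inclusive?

Occurrences land 6·i days after 2059-06-26 for i = 0, 1, 2, …
2059-07-27 is 31 days after the start; 31 ÷ 6 = 5 remainder 1; since the remainder is 1, round up to i = 6. First occurrence in the window: #7 on 2059-08-01 (6×6 = 36 days in).
2059-11-09 is 136 days after the start; 136 ÷ 6 = 22 remainder 4. Last occurrence in the window: #23 on 2059-11-05.
Occurrences #7 through #23: 17 in total.

17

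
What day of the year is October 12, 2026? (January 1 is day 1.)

285

Days in months before October: 31 + 28 + 31 + 30 + 31 + 30 + 31 + 31 + 30 = 273.
Plus 12 days into October → day 285.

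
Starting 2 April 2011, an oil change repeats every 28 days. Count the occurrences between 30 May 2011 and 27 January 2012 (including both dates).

8

Occurrences land 28·i days after 2 April 2011 for i = 0, 1, 2, …
30 May 2011 is 58 days after the start; 58 ÷ 28 = 2 remainder 2; since the remainder is 2, round up to i = 3. First occurrence in the window: #4 on 25 June 2011 (3×28 = 84 days in).
27 January 2012 is 300 days after the start; 300 ÷ 28 = 10 remainder 20. Last occurrence in the window: #11 on 7 January 2012.
Occurrences #4 through #11: 8 in total.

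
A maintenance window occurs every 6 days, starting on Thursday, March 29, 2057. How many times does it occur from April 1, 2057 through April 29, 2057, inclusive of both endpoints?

5

Occurrences land 6·i days after March 29, 2057 for i = 0, 1, 2, …
April 1, 2057 is 3 days after the start; 3 ÷ 6 = 0 remainder 3; since the remainder is 3, round up to i = 1. First occurrence in the window: #2 on April 4, 2057 (1×6 = 6 days in).
April 29, 2057 is 31 days after the start; 31 ÷ 6 = 5 remainder 1. Last occurrence in the window: #6 on April 28, 2057.
Occurrences #2 through #6: 5 in total.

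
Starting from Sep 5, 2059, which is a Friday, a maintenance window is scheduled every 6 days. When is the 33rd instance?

The 33rd occurrence is 32 intervals after the first: 32 × 6 = 192 days after Sep 5, 2059.
Sep has 30 days — 25 days to the end of Sep leaves 167.
Oct has 31 days (136 left).
Nov has 30 days (106 left).
Dec has 31 days (75 left).
Jan has 31 days (44 left).
Feb has 29 days (15 left).
15 days into Mar → Mar 15, 2060.

Mar 15, 2060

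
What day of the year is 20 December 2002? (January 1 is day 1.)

Days in months before December: 31 + 28 + 31 + 30 + 31 + 30 + 31 + 31 + 30 + 31 + 30 = 334.
Plus 20 days into December → day 354.

354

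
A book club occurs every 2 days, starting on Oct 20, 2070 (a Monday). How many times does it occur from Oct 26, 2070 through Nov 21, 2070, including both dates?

14

Occurrences land 2·i days after Oct 20, 2070 for i = 0, 1, 2, …
Oct 26, 2070 is 6 days after the start; 6 ÷ 2 = 3 remainder 0. First occurrence in the window: #4 on Oct 26, 2070 (3×2 = 6 days in).
Nov 21, 2070 is 32 days after the start; 32 ÷ 2 = 16 remainder 0. Last occurrence in the window: #17 on Nov 21, 2070.
Occurrences #4 through #17: 14 in total.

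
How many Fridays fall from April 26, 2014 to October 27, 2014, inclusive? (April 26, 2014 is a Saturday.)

April 26, 2014 is a Saturday; the first Friday on or after it is May 2, 2014 (6 days later).
From May 2, 2014 to October 27, 2014: 29 + 30 + 31 + 31 + 30 + 27 = 178 days (rest of May, June, July, August, September, October).
178 ÷ 7 = 25 full weeks with remainder 3, so 25 more Fridays after the first → 26.

26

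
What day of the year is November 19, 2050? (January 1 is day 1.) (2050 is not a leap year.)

Days in months before November: 31 + 28 + 31 + 30 + 31 + 30 + 31 + 31 + 30 + 31 = 304.
Plus 19 days into November → day 323.

323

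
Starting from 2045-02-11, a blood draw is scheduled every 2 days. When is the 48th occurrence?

The 48th occurrence is 47 intervals after the first: 47 × 2 = 94 days after 2045-02-11.
February has 28 days — 17 days to the end of February leaves 77.
March has 31 days (46 left).
April has 30 days (16 left).
16 days into May → 2045-05-16.

2045-05-16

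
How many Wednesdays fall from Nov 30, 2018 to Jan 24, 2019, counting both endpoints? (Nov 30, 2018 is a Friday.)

Nov 30, 2018 is a Friday; the first Wednesday on or after it is Dec 5, 2018 (5 days later).
From Dec 5, 2018 to Jan 24, 2019: 26 + 24 = 50 days (rest of Dec, Jan).
50 ÷ 7 = 7 full weeks with remainder 1, so 7 more Wednesdays after the first → 8.

8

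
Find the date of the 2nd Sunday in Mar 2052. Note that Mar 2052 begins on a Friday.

Mar 10, 2052

Mar 2052 begins on a Friday, so the first Sunday is Mar 3 (2 days later).
The 2nd Sunday is 1 weeks later: 3 + 7 = 10.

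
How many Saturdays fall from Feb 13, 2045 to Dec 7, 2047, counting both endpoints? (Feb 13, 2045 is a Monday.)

Feb 13, 2045 is a Monday; the first Saturday on or after it is Feb 18, 2045 (5 days later).
From Feb 18, 2045 to Dec 7, 2047: 316 + 365 + 341 = 1022 days (rest of 2045, 2046, to Dec 7, 2047 in 2047).
1022 ÷ 7 = 146 full weeks with remainder 0, so 146 more Saturdays after the first → 147.

147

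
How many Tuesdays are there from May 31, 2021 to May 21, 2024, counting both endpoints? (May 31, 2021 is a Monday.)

May 31, 2021 is a Monday; the first Tuesday on or after it is Jun 1, 2021 (1 day later).
From Jun 1, 2021 to May 21, 2024: 213 + 365 + 365 + 142 = 1085 days (rest of 2021, 2022, 2023, to May 21, 2024 in 2024).
1085 ÷ 7 = 155 full weeks with remainder 0, so 155 more Tuesdays after the first → 156.

156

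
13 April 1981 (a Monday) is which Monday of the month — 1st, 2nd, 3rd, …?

Day 13 falls in week ⌈13/7⌉ of the month.
Days 1–7 hold the 1st Monday, 8–14 the 2nd, 15–21 the 3rd, 22–28 the 4th, 29–31 the 5th.
13 is in the range for the 2nd.

2nd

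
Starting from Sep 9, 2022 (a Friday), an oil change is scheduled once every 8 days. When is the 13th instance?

Dec 14, 2022

The 13th occurrence is 12 intervals after the first: 12 × 8 = 96 days after Sep 9, 2022.
Sep has 30 days — 21 days to the end of Sep leaves 75.
Oct has 31 days (44 left).
Nov has 30 days (14 left).
14 days into Dec → Dec 14, 2022.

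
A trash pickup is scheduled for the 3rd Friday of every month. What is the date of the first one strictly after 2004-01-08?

2004-01-16

January 2004 starts on a Thursday; its first Friday is the 2nd, so the 3rd Friday is the 16th — 2004-01-16.
2004-01-16 is after 2004-01-08, so that is the next one.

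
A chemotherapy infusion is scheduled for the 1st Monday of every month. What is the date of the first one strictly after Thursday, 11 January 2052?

January 2052 starts on a Monday, so its 1st Monday is 1 January 2052.
That is not after 11 January 2052, so look at February 2052.
February 2052 starts on a Thursday, so its 1st Monday is 5 February 2052 (4 days in).

5 February 2052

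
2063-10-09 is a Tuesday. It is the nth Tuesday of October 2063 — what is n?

2nd

Day 9 falls in week ⌈9/7⌉ of the month.
Days 1–7 hold the 1st Tuesday, 8–14 the 2nd, 15–21 the 3rd, 22–28 the 4th, 29–31 the 5th.
9 is in the range for the 2nd.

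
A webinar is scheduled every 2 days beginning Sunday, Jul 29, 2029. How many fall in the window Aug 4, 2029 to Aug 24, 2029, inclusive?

Occurrences land 2·i days after Jul 29, 2029 for i = 0, 1, 2, …
Aug 4, 2029 is 6 days after the start; 6 ÷ 2 = 3 remainder 0. First occurrence in the window: #4 on Aug 4, 2029 (3×2 = 6 days in).
Aug 24, 2029 is 26 days after the start; 26 ÷ 2 = 13 remainder 0. Last occurrence in the window: #14 on Aug 24, 2029.
Occurrences #4 through #14: 11 in total.

11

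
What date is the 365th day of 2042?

December 31, 2042

January has 31 days (365 − 31 = 334 remain).
February has 28 days (334 − 28 = 306 remain).
March has 31 days (306 − 31 = 275 remain).
April has 30 days (275 − 30 = 245 remain).
May has 31 days (245 − 31 = 214 remain).
June has 30 days (214 − 30 = 184 remain).
July has 31 days (184 − 31 = 153 remain).
August has 31 days (153 − 31 = 122 remain).
September has 30 days (122 − 30 = 92 remain).
October has 31 days (92 − 31 = 61 remain).
November has 30 days (61 − 30 = 31 remain).
31 into December → December 31.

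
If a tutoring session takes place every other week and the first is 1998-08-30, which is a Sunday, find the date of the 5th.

The 5th occurrence is 4 intervals after the first: 4 × 14 = 56 days after 1998-08-30.
August has 31 days — 1 day to the end of August leaves 55.
September has 30 days (25 left).
25 days into October → 1998-10-25.

1998-10-25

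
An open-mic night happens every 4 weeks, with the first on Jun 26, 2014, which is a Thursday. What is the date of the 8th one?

Jan 8, 2015

The 8th occurrence is 7 intervals after the first: 7 × 28 = 196 days after Jun 26, 2014.
Jun has 30 days — 4 days to the end of Jun leaves 192.
Jul has 31 days (161 left).
Aug has 31 days (130 left).
Sep has 30 days (100 left).
Oct has 31 days (69 left).
Nov has 30 days (39 left).
Dec has 31 days (8 left).
8 days into Jan → Jan 8, 2015.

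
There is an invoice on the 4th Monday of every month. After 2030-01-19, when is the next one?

January 2030 starts on a Tuesday; its first Monday is the 7th, so the 4th Monday is the 28th — 2030-01-28.
2030-01-28 is after 2030-01-19, so that is the next one.

2030-01-28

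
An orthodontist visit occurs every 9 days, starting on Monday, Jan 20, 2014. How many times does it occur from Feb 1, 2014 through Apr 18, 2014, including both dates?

Occurrences land 9·i days after Jan 20, 2014 for i = 0, 1, 2, …
Feb 1, 2014 is 12 days after the start; 12 ÷ 9 = 1 remainder 3; since the remainder is 3, round up to i = 2. First occurrence in the window: #3 on Feb 7, 2014 (2×9 = 18 days in).
Apr 18, 2014 is 88 days after the start; 88 ÷ 9 = 9 remainder 7. Last occurrence in the window: #10 on Apr 11, 2014.
Occurrences #3 through #10: 8 in total.

8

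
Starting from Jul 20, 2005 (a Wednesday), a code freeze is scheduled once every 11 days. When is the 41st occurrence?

The 41st occurrence is 40 intervals after the first: 40 × 11 = 440 days after Jul 20, 2005.
Jul has 31 days — 11 days to the end of Jul leaves 429.
From end of Jul to end of 2005 is 153 days (276 left).
Jan has 31 days (245 left).
Feb has 28 days (217 left).
Mar has 31 days (186 left).
Apr has 30 days (156 left).
May has 31 days (125 left).
Jun has 30 days (95 left).
Jul has 31 days (64 left).
Aug has 31 days (33 left).
Sep has 30 days (3 left).
3 days into Oct → Oct 3, 2006.

Oct 3, 2006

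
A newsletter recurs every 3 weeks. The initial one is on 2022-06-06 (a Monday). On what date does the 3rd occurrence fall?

The 3rd occurrence is 2 intervals after the first: 2 × 21 = 42 days after 2022-06-06.
June has 30 days — 24 days to the end of June leaves 18.
18 days into July → 2022-07-18.

2022-07-18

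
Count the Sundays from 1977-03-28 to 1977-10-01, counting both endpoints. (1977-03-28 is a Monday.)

26

1977-03-28 is a Monday; the first Sunday on or after it is 1977-04-03 (6 days later).
From 1977-04-03 to 1977-10-01: 27 + 31 + 30 + 31 + 31 + 30 + 1 = 181 days (rest of April, May, June, July, August, September, October).
181 ÷ 7 = 25 full weeks with remainder 6, so 25 more Sundays after the first → 26.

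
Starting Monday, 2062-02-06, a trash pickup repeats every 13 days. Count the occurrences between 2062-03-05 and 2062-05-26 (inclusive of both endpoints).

Occurrences land 13·i days after 2062-02-06 for i = 0, 1, 2, …
2062-03-05 is 27 days after the start; 27 ÷ 13 = 2 remainder 1; since the remainder is 1, round up to i = 3. First occurrence in the window: #4 on 2062-03-17 (3×13 = 39 days in).
2062-05-26 is 109 days after the start; 109 ÷ 13 = 8 remainder 5. Last occurrence in the window: #9 on 2062-05-21.
Occurrences #4 through #9: 6 in total.

6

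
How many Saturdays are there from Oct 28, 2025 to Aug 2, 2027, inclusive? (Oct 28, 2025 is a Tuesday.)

92

Oct 28, 2025 is a Tuesday; the first Saturday on or after it is Nov 1, 2025 (4 days later).
From Nov 1, 2025 to Aug 2, 2027: 60 + 365 + 214 = 639 days (rest of 2025, 2026, to Aug 2, 2027 in 2027).
639 ÷ 7 = 91 full weeks with remainder 2, so 91 more Saturdays after the first → 92.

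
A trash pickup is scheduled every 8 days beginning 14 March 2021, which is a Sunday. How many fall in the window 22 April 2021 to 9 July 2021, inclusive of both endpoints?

Occurrences land 8·i days after 14 March 2021 for i = 0, 1, 2, …
22 April 2021 is 39 days after the start; 39 ÷ 8 = 4 remainder 7; since the remainder is 7, round up to i = 5. First occurrence in the window: #6 on 23 April 2021 (5×8 = 40 days in).
9 July 2021 is 117 days after the start; 117 ÷ 8 = 14 remainder 5. Last occurrence in the window: #15 on 4 July 2021.
Occurrences #6 through #15: 10 in total.

10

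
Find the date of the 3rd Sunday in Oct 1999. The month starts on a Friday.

Oct 17, 1999

Oct 1999 begins on a Friday, so the first Sunday is Oct 3 (2 days later).
The 3rd Sunday is 2 weeks later: 3 + 14 = 17.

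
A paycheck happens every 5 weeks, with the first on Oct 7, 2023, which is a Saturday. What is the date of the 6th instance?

Mar 30, 2024

The 6th occurrence is 5 intervals after the first: 5 × 35 = 175 days after Oct 7, 2023.
Oct has 31 days — 24 days to the end of Oct leaves 151.
Nov has 30 days (121 left).
Dec has 31 days (90 left).
Jan has 31 days (59 left).
Feb has 29 days (30 left).
30 days into Mar → Mar 30, 2024.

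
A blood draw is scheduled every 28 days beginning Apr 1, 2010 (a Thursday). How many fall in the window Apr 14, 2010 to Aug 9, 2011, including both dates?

17

Occurrences land 28·i days after Apr 1, 2010 for i = 0, 1, 2, …
Apr 14, 2010 is 13 days after the start; 13 ÷ 28 = 0 remainder 13; since the remainder is 13, round up to i = 1. First occurrence in the window: #2 on Apr 29, 2010 (1×28 = 28 days in).
Aug 9, 2011 is 495 days after the start; 495 ÷ 28 = 17 remainder 19. Last occurrence in the window: #18 on Jul 21, 2011.
Occurrences #2 through #18: 17 in total.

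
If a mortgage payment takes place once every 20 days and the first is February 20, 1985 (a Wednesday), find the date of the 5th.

May 11, 1985

The 5th occurrence is 4 intervals after the first: 4 × 20 = 80 days after February 20, 1985.
February has 28 days — 8 days to the end of February leaves 72.
March has 31 days (41 left).
April has 30 days (11 left).
11 days into May → May 11, 1985.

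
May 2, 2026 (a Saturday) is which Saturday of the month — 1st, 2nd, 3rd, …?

Day 2 falls in week ⌈2/7⌉ of the month.
Days 1–7 hold the 1st Saturday, 8–14 the 2nd, 15–21 the 3rd, 22–28 the 4th, 29–31 the 5th.
2 is in the range for the 1st.

1st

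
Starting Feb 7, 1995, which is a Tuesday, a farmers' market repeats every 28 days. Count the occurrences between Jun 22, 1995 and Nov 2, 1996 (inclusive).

Occurrences land 28·i days after Feb 7, 1995 for i = 0, 1, 2, …
Jun 22, 1995 is 135 days after the start; 135 ÷ 28 = 4 remainder 23; since the remainder is 23, round up to i = 5. First occurrence in the window: #6 on Jun 27, 1995 (5×28 = 140 days in).
Nov 2, 1996 is 634 days after the start; 634 ÷ 28 = 22 remainder 18. Last occurrence in the window: #23 on Oct 15, 1996.
Occurrences #6 through #23: 18 in total.

18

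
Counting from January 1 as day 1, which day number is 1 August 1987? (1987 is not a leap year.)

213

Days in months before August: 31 + 28 + 31 + 30 + 31 + 30 + 31 = 212.
Plus 1 day into August → day 213.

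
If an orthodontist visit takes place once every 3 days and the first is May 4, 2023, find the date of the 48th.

The 48th occurrence is 47 intervals after the first: 47 × 3 = 141 days after May 4, 2023.
May has 31 days — 27 days to the end of May leaves 114.
June has 30 days (84 left).
July has 31 days (53 left).
August has 31 days (22 left).
22 days into September → September 22, 2023.

September 22, 2023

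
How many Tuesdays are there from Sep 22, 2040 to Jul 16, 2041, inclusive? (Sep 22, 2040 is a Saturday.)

Sep 22, 2040 is a Saturday; the first Tuesday on or after it is Sep 25, 2040 (3 days later).
From Sep 25, 2040 to Jul 16, 2041: 5 + 31 + 30 + 31 + 31 + 28 + 31 + 30 + 31 + 30 + 16 = 294 days (rest of Sep, Oct, Nov, Dec, Jan, Feb, Mar, Apr, May, Jun, Jul).
294 ÷ 7 = 42 full weeks with remainder 0, so 42 more Tuesdays after the first → 43.

43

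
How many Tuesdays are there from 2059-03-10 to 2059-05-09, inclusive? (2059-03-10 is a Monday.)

2059-03-10 is a Monday; the first Tuesday on or after it is 2059-03-11 (1 day later).
From 2059-03-11 to 2059-05-09: 20 + 30 + 9 = 59 days (rest of March, April, May).
59 ÷ 7 = 8 full weeks with remainder 3, so 8 more Tuesdays after the first → 9.

9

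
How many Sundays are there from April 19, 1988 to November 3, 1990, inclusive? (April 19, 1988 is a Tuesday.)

April 19, 1988 is a Tuesday; the first Sunday on or after it is April 24, 1988 (5 days later).
From April 24, 1988 to November 3, 1990: 251 + 365 + 307 = 923 days (rest of 1988, 1989, to November 3, 1990 in 1990).
923 ÷ 7 = 131 full weeks with remainder 6, so 131 more Sundays after the first → 132.

132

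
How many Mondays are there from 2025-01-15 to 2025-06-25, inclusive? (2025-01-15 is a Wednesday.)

23

2025-01-15 is a Wednesday; the first Monday on or after it is 2025-01-20 (5 days later).
From 2025-01-20 to 2025-06-25: 11 + 28 + 31 + 30 + 31 + 25 = 156 days (rest of January, February, March, April, May, June).
156 ÷ 7 = 22 full weeks with remainder 2, so 22 more Mondays after the first → 23.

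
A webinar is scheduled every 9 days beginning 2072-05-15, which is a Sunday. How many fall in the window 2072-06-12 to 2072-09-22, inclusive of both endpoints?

11

Occurrences land 9·i days after 2072-05-15 for i = 0, 1, 2, …
2072-06-12 is 28 days after the start; 28 ÷ 9 = 3 remainder 1; since the remainder is 1, round up to i = 4. First occurrence in the window: #5 on 2072-06-20 (4×9 = 36 days in).
2072-09-22 is 130 days after the start; 130 ÷ 9 = 14 remainder 4. Last occurrence in the window: #15 on 2072-09-18.
Occurrences #5 through #15: 11 in total.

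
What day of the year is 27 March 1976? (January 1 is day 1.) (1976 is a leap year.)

Days in months before March: 31 + 29 = 60.
Plus 27 days into March → day 87.

87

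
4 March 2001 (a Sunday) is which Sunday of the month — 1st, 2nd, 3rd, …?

Day 4 falls in week ⌈4/7⌉ of the month.
Days 1–7 hold the 1st Sunday, 8–14 the 2nd, 15–21 the 3rd, 22–28 the 4th, 29–31 the 5th.
4 is in the range for the 1st.

1st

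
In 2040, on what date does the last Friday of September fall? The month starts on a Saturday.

September 28, 2040

September 2040 begins on a Saturday, so the first Friday is September 7 (6 days later).
September 2040 has 30 days. Adding weeks: 7, 14, 21, 28 — the last one ≤ 30 is the 28th.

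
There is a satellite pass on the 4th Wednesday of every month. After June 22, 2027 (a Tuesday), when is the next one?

June 2027 starts on a Tuesday; its first Wednesday is the 2nd, so the 4th Wednesday is the 23rd — June 23, 2027.
June 23, 2027 is after June 22, 2027, so that is the next one.

June 23, 2027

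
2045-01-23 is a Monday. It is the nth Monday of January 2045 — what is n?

Day 23 falls in week ⌈23/7⌉ of the month.
Days 1–7 hold the 1st Monday, 8–14 the 2nd, 15–21 the 3rd, 22–28 the 4th, 29–31 the 5th.
23 is in the range for the 4th.

4th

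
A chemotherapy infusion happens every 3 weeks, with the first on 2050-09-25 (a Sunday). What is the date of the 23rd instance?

2051-12-31

The 23rd occurrence is 22 intervals after the first: 22 × 21 = 462 days after 2050-09-25.
September has 30 days — 5 days to the end of September leaves 457.
From end of September to end of 2050 is 92 days (365 left).
January has 31 days (334 left).
February has 28 days (306 left).
March has 31 days (275 left).
April has 30 days (245 left).
May has 31 days (214 left).
June has 30 days (184 left).
July has 31 days (153 left).
August has 31 days (122 left).
September has 30 days (92 left).
October has 31 days (61 left).
November has 30 days (31 left).
31 days into December → 2051-12-31.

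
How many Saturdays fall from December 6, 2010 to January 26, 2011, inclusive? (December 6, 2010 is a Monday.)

7

December 6, 2010 is a Monday; the first Saturday on or after it is December 11, 2010 (5 days later).
From December 11, 2010 to January 26, 2011: 20 + 26 = 46 days (rest of December, January).
46 ÷ 7 = 6 full weeks with remainder 4, so 6 more Saturdays after the first → 7.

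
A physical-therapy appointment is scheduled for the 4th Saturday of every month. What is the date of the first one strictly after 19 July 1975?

26 July 1975

July 1975 starts on a Tuesday; its first Saturday is the 5th, so the 4th Saturday is the 26th — 26 July 1975.
26 July 1975 is after 19 July 1975, so that is the next one.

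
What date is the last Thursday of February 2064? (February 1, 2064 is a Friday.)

February 2064 begins on a Friday, so the first Thursday is February 7 (6 days later).
February 2064 has 29 days. Adding weeks: 7, 14, 21, 28 — the last one ≤ 29 is the 28th.

2064-02-28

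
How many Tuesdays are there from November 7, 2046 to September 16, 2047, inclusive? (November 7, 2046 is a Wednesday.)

44

November 7, 2046 is a Wednesday; the first Tuesday on or after it is November 13, 2046 (6 days later).
From November 13, 2046 to September 16, 2047: 17 + 31 + 31 + 28 + 31 + 30 + 31 + 30 + 31 + 31 + 16 = 307 days (rest of November, December, January, February, March, April, May, June, July, August, September).
307 ÷ 7 = 43 full weeks with remainder 6, so 43 more Tuesdays after the first → 44.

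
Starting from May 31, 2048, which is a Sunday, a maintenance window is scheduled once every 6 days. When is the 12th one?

The 12th occurrence is 11 intervals after the first: 11 × 6 = 66 days after May 31, 2048.
May has 31 days — 0 days to the end of May leaves 66.
Jun has 30 days (36 left).
Jul has 31 days (5 left).
5 days into Aug → Aug 5, 2048.

Aug 5, 2048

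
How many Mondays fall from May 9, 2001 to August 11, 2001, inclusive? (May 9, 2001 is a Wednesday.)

13

May 9, 2001 is a Wednesday; the first Monday on or after it is May 14, 2001 (5 days later).
From May 14, 2001 to August 11, 2001: 17 + 30 + 31 + 11 = 89 days (rest of May, June, July, August).
89 ÷ 7 = 12 full weeks with remainder 5, so 12 more Mondays after the first → 13.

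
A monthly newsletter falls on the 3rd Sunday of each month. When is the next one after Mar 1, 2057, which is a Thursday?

Mar 18, 2057

Mar 2057 starts on a Thursday; its first Sunday is the 4th, so the 3rd Sunday is the 18th — Mar 18, 2057.
Mar 18, 2057 is after Mar 1, 2057, so that is the next one.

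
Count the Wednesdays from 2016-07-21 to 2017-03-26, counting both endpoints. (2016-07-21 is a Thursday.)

2016-07-21 is a Thursday; the first Wednesday on or after it is 2016-07-27 (6 days later).
From 2016-07-27 to 2017-03-26: 4 + 31 + 30 + 31 + 30 + 31 + 31 + 28 + 26 = 242 days (rest of July, August, September, October, November, December, January, February, March).
242 ÷ 7 = 34 full weeks with remainder 4, so 34 more Wednesdays after the first → 35.

35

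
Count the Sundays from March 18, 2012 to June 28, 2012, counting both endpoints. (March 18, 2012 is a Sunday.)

March 18, 2012 is a Sunday; the first Sunday on or after it is March 18, 2012.
From March 18, 2012 to June 28, 2012: 13 + 30 + 31 + 28 = 102 days (rest of March, April, May, June).
102 ÷ 7 = 14 full weeks with remainder 4, so 14 more Sundays after the first → 15.

15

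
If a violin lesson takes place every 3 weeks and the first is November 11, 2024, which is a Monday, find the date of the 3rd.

December 23, 2024

The 3rd occurrence is 2 intervals after the first: 2 × 21 = 42 days after November 11, 2024.
November has 30 days — 19 days to the end of November leaves 23.
23 days into December → December 23, 2024.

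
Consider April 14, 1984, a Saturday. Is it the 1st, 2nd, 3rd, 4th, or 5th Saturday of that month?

2nd

Day 14 falls in week ⌈14/7⌉ of the month.
Days 1–7 hold the 1st Saturday, 8–14 the 2nd, 15–21 the 3rd, 22–28 the 4th, 29–31 the 5th.
14 is in the range for the 2nd.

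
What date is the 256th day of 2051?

Jan has 31 days (256 − 31 = 225 remain).
Feb has 28 days (225 − 28 = 197 remain).
Mar has 31 days (197 − 31 = 166 remain).
Apr has 30 days (166 − 30 = 136 remain).
May has 31 days (136 − 31 = 105 remain).
Jun has 30 days (105 − 30 = 75 remain).
Jul has 31 days (75 − 31 = 44 remain).
Aug has 31 days (44 − 31 = 13 remain).
13 into Sep → Sep 13.

Sep 13, 2051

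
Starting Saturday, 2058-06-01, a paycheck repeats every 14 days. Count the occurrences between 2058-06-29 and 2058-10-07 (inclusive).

Occurrences land 14·i days after 2058-06-01 for i = 0, 1, 2, …
2058-06-29 is 28 days after the start; 28 ÷ 14 = 2 remainder 0. First occurrence in the window: #3 on 2058-06-29 (2×14 = 28 days in).
2058-10-07 is 128 days after the start; 128 ÷ 14 = 9 remainder 2. Last occurrence in the window: #10 on 2058-10-05.
Occurrences #3 through #10: 8 in total.

8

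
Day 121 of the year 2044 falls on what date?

January has 31 days (121 − 31 = 90 remain).
February has 29 days (90 − 29 = 61 remain).
March has 31 days (61 − 31 = 30 remain).
30 into April → April 30.

2044-04-30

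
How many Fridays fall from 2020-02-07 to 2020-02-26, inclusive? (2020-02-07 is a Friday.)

2020-02-07 is a Friday; the first Friday on or after it is 2020-02-07.
From 2020-02-07 to 2020-02-26 is 26 − 7 = 19 days.
19 ÷ 7 = 2 full weeks with remainder 5, so 2 more Fridays after the first → 3.

3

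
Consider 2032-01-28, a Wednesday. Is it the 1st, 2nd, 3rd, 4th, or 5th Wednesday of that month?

4th

Day 28 falls in week ⌈28/7⌉ of the month.
Days 1–7 hold the 1st Wednesday, 8–14 the 2nd, 15–21 the 3rd, 22–28 the 4th, 29–31 the 5th.
28 is in the range for the 4th.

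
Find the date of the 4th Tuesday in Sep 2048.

Sep 2048 begins on a Tuesday, so the first Tuesday is Sep 1.
The 4th Tuesday is 3 weeks later: 1 + 21 = 22.

Sep 22, 2048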